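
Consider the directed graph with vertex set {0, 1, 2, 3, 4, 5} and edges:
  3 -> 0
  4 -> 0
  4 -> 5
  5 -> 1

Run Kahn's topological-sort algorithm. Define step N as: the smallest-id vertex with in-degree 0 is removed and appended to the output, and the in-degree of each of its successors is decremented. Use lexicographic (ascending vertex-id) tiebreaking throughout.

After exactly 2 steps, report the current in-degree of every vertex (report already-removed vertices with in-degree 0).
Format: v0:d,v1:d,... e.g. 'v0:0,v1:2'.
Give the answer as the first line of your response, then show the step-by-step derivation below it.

v0:1,v1:1,v2:0,v3:0,v4:0,v5:1

step 1: output 2; order=[2]; indeg=(2,1,0,0,0,1)
step 2: output 3; order=[2,3]; indeg=(1,1,0,0,0,1)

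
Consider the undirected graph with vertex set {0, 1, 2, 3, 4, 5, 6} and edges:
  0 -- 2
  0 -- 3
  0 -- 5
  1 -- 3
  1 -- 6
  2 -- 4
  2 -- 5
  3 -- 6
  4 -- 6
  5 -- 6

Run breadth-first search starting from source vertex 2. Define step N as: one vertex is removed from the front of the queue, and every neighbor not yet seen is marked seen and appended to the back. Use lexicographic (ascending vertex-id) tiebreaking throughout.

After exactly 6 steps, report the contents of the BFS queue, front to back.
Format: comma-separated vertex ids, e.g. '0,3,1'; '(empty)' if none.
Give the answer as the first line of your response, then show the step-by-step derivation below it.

1

step 1: dequeue 2; queue=[0,4,5]; order=2
step 2: dequeue 0; queue=[4,5,3]; order=2,0
step 3: dequeue 4; queue=[5,3,6]; order=2,0,4
step 4: dequeue 5; queue=[3,6]; order=2,0,4,5
step 5: dequeue 3; queue=[6,1]; order=2,0,4,5,3
step 6: dequeue 6; queue=[1]; order=2,0,4,5,3,6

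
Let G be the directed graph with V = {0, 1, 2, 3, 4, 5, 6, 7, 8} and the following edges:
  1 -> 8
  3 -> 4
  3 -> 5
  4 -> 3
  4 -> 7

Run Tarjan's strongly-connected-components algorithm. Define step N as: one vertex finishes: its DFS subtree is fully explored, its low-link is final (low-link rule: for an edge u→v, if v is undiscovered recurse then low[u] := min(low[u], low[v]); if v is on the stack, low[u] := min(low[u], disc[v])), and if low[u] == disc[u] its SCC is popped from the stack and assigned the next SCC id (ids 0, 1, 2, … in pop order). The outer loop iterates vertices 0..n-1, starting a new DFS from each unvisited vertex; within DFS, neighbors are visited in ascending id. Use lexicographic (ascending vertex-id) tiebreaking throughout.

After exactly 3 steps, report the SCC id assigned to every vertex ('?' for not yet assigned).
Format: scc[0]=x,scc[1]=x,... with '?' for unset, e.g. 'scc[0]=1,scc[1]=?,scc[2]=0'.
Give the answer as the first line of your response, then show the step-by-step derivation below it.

scc[0]=0,scc[1]=2,scc[2]=?,scc[3]=?,scc[4]=?,scc[5]=?,scc[6]=?,scc[7]=?,scc[8]=1

step 1: low=(low[0]=0,low[1]=?,low[2]=?,low[3]=?,low[4]=?,low[5]=?,low[6]=?,low[7]=?,low[8]=?); scc=(scc[0]=0,scc[1]=?,scc[2]=?,scc[3]=?,scc[4]=?,scc[5]=?,scc[6]=?,scc[7]=?,scc[8]=?)
step 2: low=(low[0]=0,low[1]=1,low[2]=?,low[3]=?,low[4]=?,low[5]=?,low[6]=?,low[7]=?,low[8]=2); scc=(scc[0]=0,scc[1]=?,scc[2]=?,scc[3]=?,scc[4]=?,scc[5]=?,scc[6]=?,scc[7]=?,scc[8]=1)
step 3: low=(low[0]=0,low[1]=1,low[2]=?,low[3]=?,low[4]=?,low[5]=?,low[6]=?,low[7]=?,low[8]=2); scc=(scc[0]=0,scc[1]=2,scc[2]=?,scc[3]=?,scc[4]=?,scc[5]=?,scc[6]=?,scc[7]=?,scc[8]=1)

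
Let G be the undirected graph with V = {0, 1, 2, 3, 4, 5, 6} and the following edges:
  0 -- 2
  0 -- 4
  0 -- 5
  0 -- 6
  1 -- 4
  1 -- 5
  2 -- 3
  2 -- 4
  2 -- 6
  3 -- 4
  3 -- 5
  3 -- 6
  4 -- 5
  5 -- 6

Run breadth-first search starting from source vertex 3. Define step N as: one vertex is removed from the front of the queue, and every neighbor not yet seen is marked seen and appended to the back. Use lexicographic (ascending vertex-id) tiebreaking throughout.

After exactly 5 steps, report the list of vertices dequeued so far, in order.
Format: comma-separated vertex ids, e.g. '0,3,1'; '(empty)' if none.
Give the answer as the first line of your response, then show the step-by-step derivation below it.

3,2,4,5,6

step 1: dequeue 3; queue=[2,4,5,6]; order=3
step 2: dequeue 2; queue=[4,5,6,0]; order=3,2
step 3: dequeue 4; queue=[5,6,0,1]; order=3,2,4
step 4: dequeue 5; queue=[6,0,1]; order=3,2,4,5
step 5: dequeue 6; queue=[0,1]; order=3,2,4,5,6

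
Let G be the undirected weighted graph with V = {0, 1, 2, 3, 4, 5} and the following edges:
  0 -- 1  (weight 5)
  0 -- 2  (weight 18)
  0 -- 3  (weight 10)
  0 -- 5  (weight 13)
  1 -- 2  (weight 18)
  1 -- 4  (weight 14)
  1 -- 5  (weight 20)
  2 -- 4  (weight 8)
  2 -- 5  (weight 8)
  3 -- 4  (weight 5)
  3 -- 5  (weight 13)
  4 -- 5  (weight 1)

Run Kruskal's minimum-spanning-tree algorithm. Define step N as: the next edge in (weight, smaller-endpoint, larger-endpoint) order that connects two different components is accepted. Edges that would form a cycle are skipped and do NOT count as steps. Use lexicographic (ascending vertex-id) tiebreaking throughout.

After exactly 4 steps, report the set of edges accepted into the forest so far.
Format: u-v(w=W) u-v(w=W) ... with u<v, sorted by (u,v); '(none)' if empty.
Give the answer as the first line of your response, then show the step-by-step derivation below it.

0-1(w=5) 2-4(w=8) 3-4(w=5) 4-5(w=1)

step 1: add edge 4-5 (w=1); MST = {4-5(w=1)}
step 2: add edge 0-1 (w=5); MST = {0-1(w=5) 4-5(w=1)}
step 3: add edge 3-4 (w=5); MST = {0-1(w=5) 3-4(w=5) 4-5(w=1)}
step 4: add edge 2-4 (w=8); MST = {0-1(w=5) 2-4(w=8) 3-4(w=5) 4-5(w=1)}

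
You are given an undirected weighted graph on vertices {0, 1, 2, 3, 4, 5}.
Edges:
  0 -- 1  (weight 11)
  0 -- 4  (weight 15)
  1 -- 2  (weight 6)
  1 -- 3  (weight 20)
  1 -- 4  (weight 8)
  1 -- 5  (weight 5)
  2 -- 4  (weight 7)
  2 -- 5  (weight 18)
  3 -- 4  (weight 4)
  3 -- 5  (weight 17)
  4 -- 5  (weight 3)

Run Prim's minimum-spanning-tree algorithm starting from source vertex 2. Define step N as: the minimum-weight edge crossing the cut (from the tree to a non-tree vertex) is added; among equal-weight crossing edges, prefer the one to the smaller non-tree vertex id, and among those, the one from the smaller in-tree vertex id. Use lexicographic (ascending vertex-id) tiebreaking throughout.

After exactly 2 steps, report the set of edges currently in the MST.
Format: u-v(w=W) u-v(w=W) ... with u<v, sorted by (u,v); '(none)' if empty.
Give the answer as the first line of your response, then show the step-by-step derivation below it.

1-2(w=6) 1-5(w=5)

step 1: add edge 1-2 (w=6); MST = {1-2(w=6)}
step 2: add edge 1-5 (w=5); MST = {1-2(w=6) 1-5(w=5)}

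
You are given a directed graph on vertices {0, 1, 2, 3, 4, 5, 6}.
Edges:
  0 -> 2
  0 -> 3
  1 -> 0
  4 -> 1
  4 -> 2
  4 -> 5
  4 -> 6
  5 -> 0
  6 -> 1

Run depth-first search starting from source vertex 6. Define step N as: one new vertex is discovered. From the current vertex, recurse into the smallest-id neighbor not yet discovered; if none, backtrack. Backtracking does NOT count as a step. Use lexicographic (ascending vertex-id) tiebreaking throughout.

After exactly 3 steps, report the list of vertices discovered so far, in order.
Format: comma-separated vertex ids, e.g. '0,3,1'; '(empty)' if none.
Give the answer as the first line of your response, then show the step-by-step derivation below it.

6,1,0

step 1: discover 6; path=6; order=6
step 2: discover 1; path=6>1; order=6,1
step 3: discover 0; path=6>1>0; order=6,1,0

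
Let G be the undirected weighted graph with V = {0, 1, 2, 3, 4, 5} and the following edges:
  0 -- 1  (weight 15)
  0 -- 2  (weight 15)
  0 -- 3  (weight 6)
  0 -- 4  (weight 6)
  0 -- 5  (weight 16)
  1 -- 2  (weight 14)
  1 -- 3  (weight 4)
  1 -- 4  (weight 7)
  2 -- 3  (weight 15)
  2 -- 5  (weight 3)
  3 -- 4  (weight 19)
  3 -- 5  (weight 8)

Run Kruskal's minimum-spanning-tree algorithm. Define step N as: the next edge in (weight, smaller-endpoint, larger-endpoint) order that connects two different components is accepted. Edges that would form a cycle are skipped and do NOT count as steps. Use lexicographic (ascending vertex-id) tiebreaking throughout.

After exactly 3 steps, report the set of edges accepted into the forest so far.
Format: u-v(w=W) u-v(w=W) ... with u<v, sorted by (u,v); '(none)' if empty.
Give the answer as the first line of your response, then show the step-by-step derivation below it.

0-3(w=6) 1-3(w=4) 2-5(w=3)

step 1: add edge 2-5 (w=3); MST = {2-5(w=3)}
step 2: add edge 1-3 (w=4); MST = {1-3(w=4) 2-5(w=3)}
step 3: add edge 0-3 (w=6); MST = {0-3(w=6) 1-3(w=4) 2-5(w=3)}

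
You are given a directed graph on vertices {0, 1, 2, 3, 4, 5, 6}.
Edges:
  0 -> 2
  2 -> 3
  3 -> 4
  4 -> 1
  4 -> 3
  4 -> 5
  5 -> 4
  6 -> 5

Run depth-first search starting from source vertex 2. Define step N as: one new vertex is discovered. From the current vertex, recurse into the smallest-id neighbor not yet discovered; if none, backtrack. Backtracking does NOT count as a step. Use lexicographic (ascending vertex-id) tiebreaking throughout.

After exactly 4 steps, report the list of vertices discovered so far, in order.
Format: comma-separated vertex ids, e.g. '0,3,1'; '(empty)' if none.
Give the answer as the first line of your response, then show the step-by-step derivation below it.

2,3,4,1

step 1: discover 2; path=2; order=2
step 2: discover 3; path=2>3; order=2,3
step 3: discover 4; path=2>3>4; order=2,3,4
step 4: discover 1; path=2>3>4>1; order=2,3,4,1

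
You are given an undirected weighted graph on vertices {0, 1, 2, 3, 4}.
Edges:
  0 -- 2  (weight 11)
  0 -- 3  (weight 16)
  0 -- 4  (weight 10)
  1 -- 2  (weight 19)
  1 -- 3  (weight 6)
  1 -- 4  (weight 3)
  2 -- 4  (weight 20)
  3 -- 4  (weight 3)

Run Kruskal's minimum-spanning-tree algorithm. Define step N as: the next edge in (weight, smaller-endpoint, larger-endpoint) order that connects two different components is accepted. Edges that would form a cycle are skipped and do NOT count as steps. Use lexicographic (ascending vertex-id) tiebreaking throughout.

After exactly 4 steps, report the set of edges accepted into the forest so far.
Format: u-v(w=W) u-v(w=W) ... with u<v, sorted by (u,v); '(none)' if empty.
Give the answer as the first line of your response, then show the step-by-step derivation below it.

0-2(w=11) 0-4(w=10) 1-4(w=3) 3-4(w=3)

step 1: add edge 1-4 (w=3); MST = {1-4(w=3)}
step 2: add edge 3-4 (w=3); MST = {1-4(w=3) 3-4(w=3)}
step 3: add edge 0-4 (w=10); MST = {0-4(w=10) 1-4(w=3) 3-4(w=3)}
step 4: add edge 0-2 (w=11); MST = {0-2(w=11) 0-4(w=10) 1-4(w=3) 3-4(w=3)}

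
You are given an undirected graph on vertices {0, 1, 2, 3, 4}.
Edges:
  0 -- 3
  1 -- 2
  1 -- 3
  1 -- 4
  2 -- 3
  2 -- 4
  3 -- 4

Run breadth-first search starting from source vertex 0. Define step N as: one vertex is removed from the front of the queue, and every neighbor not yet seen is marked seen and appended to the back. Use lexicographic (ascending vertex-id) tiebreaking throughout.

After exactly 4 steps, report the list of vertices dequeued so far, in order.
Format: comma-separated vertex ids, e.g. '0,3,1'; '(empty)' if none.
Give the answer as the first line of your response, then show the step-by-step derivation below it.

0,3,1,2

step 1: dequeue 0; queue=[3]; order=0
step 2: dequeue 3; queue=[1,2,4]; order=0,3
step 3: dequeue 1; queue=[2,4]; order=0,3,1
step 4: dequeue 2; queue=[4]; order=0,3,1,2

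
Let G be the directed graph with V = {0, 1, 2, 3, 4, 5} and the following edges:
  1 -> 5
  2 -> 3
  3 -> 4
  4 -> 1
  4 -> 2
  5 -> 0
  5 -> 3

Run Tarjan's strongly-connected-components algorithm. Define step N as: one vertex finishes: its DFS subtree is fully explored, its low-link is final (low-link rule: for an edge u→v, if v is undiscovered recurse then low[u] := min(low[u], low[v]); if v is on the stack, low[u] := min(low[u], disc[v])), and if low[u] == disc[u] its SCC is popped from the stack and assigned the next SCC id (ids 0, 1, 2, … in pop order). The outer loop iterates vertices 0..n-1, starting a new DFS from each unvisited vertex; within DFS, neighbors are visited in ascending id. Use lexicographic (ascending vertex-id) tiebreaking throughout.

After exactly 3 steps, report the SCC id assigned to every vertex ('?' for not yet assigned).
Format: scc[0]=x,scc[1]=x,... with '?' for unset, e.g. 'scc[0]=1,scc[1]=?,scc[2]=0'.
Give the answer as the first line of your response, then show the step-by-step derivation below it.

scc[0]=0,scc[1]=?,scc[2]=?,scc[3]=?,scc[4]=?,scc[5]=?

step 1: low=(low[0]=0,low[1]=?,low[2]=?,low[3]=?,low[4]=?,low[5]=?); scc=(scc[0]=0,scc[1]=?,scc[2]=?,scc[3]=?,scc[4]=?,scc[5]=?)
step 2: low=(low[0]=0,low[1]=1,low[2]=3,low[3]=3,low[4]=1,low[5]=2); scc=(scc[0]=0,scc[1]=?,scc[2]=?,scc[3]=?,scc[4]=?,scc[5]=?)
step 3: low=(low[0]=0,low[1]=1,low[2]=3,low[3]=3,low[4]=1,low[5]=2); scc=(scc[0]=0,scc[1]=?,scc[2]=?,scc[3]=?,scc[4]=?,scc[5]=?)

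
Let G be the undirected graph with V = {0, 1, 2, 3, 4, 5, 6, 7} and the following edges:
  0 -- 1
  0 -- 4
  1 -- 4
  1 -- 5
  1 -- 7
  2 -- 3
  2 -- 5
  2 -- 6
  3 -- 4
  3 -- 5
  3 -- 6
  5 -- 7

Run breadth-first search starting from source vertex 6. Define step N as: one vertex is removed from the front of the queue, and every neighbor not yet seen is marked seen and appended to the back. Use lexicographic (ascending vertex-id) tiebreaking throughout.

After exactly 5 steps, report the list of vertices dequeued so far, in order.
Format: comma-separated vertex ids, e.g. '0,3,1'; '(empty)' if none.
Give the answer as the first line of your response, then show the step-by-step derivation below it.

6,2,3,5,4

step 1: dequeue 6; queue=[2,3]; order=6
step 2: dequeue 2; queue=[3,5]; order=6,2
step 3: dequeue 3; queue=[5,4]; order=6,2,3
step 4: dequeue 5; queue=[4,1,7]; order=6,2,3,5
step 5: dequeue 4; queue=[1,7,0]; order=6,2,3,5,4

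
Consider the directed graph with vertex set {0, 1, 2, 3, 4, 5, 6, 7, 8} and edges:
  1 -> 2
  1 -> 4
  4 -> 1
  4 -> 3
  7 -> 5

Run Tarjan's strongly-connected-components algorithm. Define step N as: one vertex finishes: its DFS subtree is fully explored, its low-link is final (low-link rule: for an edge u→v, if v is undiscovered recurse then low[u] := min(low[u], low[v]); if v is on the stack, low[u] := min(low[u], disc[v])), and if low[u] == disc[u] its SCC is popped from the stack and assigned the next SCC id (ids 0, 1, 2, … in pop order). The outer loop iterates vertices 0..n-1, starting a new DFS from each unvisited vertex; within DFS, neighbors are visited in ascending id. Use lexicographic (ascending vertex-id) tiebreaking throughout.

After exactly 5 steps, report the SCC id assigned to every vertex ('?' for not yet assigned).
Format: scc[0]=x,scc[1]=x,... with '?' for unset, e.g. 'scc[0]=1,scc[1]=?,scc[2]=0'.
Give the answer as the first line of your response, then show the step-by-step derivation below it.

scc[0]=0,scc[1]=3,scc[2]=1,scc[3]=2,scc[4]=3,scc[5]=?,scc[6]=?,scc[7]=?,scc[8]=?

step 1: low=(low[0]=0,low[1]=?,low[2]=?,low[3]=?,low[4]=?,low[5]=?,low[6]=?,low[7]=?,low[8]=?); scc=(scc[0]=0,scc[1]=?,scc[2]=?,scc[3]=?,scc[4]=?,scc[5]=?,scc[6]=?,scc[7]=?,scc[8]=?)
step 2: low=(low[0]=0,low[1]=1,low[2]=2,low[3]=?,low[4]=?,low[5]=?,low[6]=?,low[7]=?,low[8]=?); scc=(scc[0]=0,scc[1]=?,scc[2]=1,scc[3]=?,scc[4]=?,scc[5]=?,scc[6]=?,scc[7]=?,scc[8]=?)
step 3: low=(low[0]=0,low[1]=1,low[2]=2,low[3]=4,low[4]=1,low[5]=?,low[6]=?,low[7]=?,low[8]=?); scc=(scc[0]=0,scc[1]=?,scc[2]=1,scc[3]=2,scc[4]=?,scc[5]=?,scc[6]=?,scc[7]=?,scc[8]=?)
step 4: low=(low[0]=0,low[1]=1,low[2]=2,low[3]=4,low[4]=1,low[5]=?,low[6]=?,low[7]=?,low[8]=?); scc=(scc[0]=0,scc[1]=?,scc[2]=1,scc[3]=2,scc[4]=?,scc[5]=?,scc[6]=?,scc[7]=?,scc[8]=?)
step 5: low=(low[0]=0,low[1]=1,low[2]=2,low[3]=4,low[4]=1,low[5]=?,low[6]=?,low[7]=?,low[8]=?); scc=(scc[0]=0,scc[1]=3,scc[2]=1,scc[3]=2,scc[4]=3,scc[5]=?,scc[6]=?,scc[7]=?,scc[8]=?)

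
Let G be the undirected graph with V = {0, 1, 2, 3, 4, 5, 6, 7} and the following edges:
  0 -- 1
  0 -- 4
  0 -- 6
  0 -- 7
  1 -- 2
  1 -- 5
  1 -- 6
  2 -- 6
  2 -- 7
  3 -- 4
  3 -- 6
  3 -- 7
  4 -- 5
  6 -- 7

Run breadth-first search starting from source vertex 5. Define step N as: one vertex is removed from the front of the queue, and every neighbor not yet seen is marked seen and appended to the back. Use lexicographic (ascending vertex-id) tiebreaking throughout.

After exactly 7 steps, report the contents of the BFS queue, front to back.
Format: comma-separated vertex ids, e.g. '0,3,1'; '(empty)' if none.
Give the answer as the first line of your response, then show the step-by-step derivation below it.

7

step 1: dequeue 5; queue=[1,4]; order=5
step 2: dequeue 1; queue=[4,0,2,6]; order=5,1
step 3: dequeue 4; queue=[0,2,6,3]; order=5,1,4
step 4: dequeue 0; queue=[2,6,3,7]; order=5,1,4,0
step 5: dequeue 2; queue=[6,3,7]; order=5,1,4,0,2
step 6: dequeue 6; queue=[3,7]; order=5,1,4,0,2,6
step 7: dequeue 3; queue=[7]; order=5,1,4,0,2,6,3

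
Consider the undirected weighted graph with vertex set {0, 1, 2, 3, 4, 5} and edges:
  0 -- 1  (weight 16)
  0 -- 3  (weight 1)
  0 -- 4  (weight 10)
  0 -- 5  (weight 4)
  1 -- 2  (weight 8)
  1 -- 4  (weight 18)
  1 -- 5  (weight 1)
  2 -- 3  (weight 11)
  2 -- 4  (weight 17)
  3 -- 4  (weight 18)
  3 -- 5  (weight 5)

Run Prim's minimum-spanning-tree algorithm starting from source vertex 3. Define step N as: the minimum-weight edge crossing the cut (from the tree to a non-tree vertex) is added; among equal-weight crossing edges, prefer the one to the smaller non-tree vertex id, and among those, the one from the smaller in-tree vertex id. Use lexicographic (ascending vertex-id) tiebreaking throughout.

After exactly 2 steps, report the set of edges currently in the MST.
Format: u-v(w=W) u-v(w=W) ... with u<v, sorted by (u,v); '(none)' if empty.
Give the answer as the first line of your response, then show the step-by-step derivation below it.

0-3(w=1) 0-5(w=4)

step 1: add edge 0-3 (w=1); MST = {0-3(w=1)}
step 2: add edge 0-5 (w=4); MST = {0-3(w=1) 0-5(w=4)}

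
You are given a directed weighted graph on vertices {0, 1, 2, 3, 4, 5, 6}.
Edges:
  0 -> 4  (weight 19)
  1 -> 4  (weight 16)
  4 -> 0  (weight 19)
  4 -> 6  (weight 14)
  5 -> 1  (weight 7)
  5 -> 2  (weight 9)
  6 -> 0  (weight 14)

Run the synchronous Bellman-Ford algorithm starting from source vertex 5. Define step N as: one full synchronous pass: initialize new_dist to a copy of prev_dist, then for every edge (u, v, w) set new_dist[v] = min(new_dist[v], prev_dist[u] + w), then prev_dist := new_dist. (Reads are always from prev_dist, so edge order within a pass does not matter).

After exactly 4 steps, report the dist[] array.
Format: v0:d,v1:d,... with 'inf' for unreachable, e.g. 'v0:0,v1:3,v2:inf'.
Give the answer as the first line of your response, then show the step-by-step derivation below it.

v0:42,v1:7,v2:9,v3:inf,v4:23,v5:0,v6:37

step 1: dist = v0:inf,v1:7,v2:9,v3:inf,v4:inf,v5:0,v6:inf
step 2: dist = v0:inf,v1:7,v2:9,v3:inf,v4:23,v5:0,v6:inf
step 3: dist = v0:42,v1:7,v2:9,v3:inf,v4:23,v5:0,v6:37
step 4: dist = v0:42,v1:7,v2:9,v3:inf,v4:23,v5:0,v6:37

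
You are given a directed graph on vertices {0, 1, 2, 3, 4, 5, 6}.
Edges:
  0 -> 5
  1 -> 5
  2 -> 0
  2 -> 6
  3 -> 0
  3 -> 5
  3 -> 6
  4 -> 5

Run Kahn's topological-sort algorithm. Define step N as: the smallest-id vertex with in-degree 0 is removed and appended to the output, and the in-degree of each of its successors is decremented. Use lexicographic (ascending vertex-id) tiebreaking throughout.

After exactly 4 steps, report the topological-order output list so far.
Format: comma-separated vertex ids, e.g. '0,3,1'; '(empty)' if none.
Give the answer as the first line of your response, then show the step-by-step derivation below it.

1,2,3,0

step 1: output 1; order=[1]; indeg=(2,0,0,0,0,3,2)
step 2: output 2; order=[1,2]; indeg=(1,0,0,0,0,3,1)
step 3: output 3; order=[1,2,3]; indeg=(0,0,0,0,0,2,0)
step 4: output 0; order=[1,2,3,0]; indeg=(0,0,0,0,0,1,0)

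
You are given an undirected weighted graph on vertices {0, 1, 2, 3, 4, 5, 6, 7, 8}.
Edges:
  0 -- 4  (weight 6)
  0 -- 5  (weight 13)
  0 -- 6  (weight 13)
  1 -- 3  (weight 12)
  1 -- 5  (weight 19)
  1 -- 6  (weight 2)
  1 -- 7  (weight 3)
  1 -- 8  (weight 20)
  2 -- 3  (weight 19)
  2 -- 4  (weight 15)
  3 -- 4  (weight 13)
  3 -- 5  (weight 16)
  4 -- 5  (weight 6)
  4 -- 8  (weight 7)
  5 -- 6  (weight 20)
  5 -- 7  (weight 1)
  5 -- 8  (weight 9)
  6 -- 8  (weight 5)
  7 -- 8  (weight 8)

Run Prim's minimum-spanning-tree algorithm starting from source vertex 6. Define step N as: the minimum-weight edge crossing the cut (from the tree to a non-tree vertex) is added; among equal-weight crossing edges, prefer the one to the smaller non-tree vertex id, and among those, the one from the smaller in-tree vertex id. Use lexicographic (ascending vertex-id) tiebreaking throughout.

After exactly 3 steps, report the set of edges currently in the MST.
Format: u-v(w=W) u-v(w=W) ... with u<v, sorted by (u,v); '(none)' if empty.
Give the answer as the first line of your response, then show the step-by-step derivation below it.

1-6(w=2) 1-7(w=3) 5-7(w=1)

step 1: add edge 1-6 (w=2); MST = {1-6(w=2)}
step 2: add edge 1-7 (w=3); MST = {1-6(w=2) 1-7(w=3)}
step 3: add edge 5-7 (w=1); MST = {1-6(w=2) 1-7(w=3) 5-7(w=1)}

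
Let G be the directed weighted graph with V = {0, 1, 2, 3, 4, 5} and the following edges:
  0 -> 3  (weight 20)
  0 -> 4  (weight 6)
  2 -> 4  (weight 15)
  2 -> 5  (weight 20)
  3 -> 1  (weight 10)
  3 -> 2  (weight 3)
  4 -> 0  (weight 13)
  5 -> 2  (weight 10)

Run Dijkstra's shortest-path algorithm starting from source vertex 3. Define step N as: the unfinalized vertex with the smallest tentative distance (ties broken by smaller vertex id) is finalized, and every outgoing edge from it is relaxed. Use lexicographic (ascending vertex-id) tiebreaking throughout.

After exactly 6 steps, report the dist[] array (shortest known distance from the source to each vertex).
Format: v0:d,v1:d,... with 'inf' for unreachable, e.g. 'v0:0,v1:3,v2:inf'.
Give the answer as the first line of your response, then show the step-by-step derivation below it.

v0:31,v1:10,v2:3,v3:0,v4:18,v5:23

step 1: dist = v0:inf,v1:10,v2:3,v3:0,v4:inf,v5:inf
step 2: dist = v0:inf,v1:10,v2:3,v3:0,v4:18,v5:23
step 3: dist = v0:inf,v1:10,v2:3,v3:0,v4:18,v5:23
step 4: dist = v0:31,v1:10,v2:3,v3:0,v4:18,v5:23
step 5: dist = v0:31,v1:10,v2:3,v3:0,v4:18,v5:23
step 6: dist = v0:31,v1:10,v2:3,v3:0,v4:18,v5:23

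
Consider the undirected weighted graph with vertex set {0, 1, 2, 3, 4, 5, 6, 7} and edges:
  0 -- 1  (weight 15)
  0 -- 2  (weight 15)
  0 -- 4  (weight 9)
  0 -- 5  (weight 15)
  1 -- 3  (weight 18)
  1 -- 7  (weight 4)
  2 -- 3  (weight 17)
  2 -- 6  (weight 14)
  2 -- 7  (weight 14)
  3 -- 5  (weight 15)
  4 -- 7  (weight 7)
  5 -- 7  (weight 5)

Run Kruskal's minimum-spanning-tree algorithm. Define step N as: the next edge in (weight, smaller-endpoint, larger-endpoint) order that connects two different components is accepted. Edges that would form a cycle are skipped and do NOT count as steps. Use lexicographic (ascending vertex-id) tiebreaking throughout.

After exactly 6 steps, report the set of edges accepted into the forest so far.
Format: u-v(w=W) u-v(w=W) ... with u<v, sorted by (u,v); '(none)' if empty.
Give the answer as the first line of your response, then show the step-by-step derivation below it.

0-4(w=9) 1-7(w=4) 2-6(w=14) 2-7(w=14) 4-7(w=7) 5-7(w=5)

step 1: add edge 1-7 (w=4); MST = {1-7(w=4)}
step 2: add edge 5-7 (w=5); MST = {1-7(w=4) 5-7(w=5)}
step 3: add edge 4-7 (w=7); MST = {1-7(w=4) 4-7(w=7) 5-7(w=5)}
step 4: add edge 0-4 (w=9); MST = {0-4(w=9) 1-7(w=4) 4-7(w=7) 5-7(w=5)}
step 5: add edge 2-6 (w=14); MST = {0-4(w=9) 1-7(w=4) 2-6(w=14) 4-7(w=7) 5-7(w=5)}
step 6: add edge 2-7 (w=14); MST = {0-4(w=9) 1-7(w=4) 2-6(w=14) 2-7(w=14) 4-7(w=7) 5-7(w=5)}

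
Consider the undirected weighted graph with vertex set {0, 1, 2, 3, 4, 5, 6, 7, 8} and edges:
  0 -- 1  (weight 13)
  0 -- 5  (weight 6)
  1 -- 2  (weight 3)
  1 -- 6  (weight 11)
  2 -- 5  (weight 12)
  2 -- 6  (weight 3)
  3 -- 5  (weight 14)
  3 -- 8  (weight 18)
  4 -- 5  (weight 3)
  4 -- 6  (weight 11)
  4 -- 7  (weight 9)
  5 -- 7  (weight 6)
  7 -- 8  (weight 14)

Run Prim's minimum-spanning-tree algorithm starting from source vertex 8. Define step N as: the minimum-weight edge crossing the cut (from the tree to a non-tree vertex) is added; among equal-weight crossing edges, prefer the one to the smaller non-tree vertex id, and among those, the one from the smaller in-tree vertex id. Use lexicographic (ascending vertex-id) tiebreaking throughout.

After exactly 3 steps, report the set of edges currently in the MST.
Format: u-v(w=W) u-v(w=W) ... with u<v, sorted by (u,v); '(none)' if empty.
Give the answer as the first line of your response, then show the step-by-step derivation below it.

4-5(w=3) 5-7(w=6) 7-8(w=14)

step 1: add edge 7-8 (w=14); MST = {7-8(w=14)}
step 2: add edge 5-7 (w=6); MST = {5-7(w=6) 7-8(w=14)}
step 3: add edge 4-5 (w=3); MST = {4-5(w=3) 5-7(w=6) 7-8(w=14)}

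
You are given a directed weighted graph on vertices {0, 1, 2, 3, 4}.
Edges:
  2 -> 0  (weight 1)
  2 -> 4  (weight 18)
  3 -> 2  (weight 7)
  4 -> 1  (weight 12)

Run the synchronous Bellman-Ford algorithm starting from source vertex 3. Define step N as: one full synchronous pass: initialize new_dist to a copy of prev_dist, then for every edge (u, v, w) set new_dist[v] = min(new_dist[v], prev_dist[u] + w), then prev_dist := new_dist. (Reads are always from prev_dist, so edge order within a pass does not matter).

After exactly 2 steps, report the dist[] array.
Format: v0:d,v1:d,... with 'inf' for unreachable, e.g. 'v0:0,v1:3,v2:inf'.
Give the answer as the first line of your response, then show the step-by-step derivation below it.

v0:8,v1:inf,v2:7,v3:0,v4:25

step 1: dist = v0:inf,v1:inf,v2:7,v3:0,v4:inf
step 2: dist = v0:8,v1:inf,v2:7,v3:0,v4:25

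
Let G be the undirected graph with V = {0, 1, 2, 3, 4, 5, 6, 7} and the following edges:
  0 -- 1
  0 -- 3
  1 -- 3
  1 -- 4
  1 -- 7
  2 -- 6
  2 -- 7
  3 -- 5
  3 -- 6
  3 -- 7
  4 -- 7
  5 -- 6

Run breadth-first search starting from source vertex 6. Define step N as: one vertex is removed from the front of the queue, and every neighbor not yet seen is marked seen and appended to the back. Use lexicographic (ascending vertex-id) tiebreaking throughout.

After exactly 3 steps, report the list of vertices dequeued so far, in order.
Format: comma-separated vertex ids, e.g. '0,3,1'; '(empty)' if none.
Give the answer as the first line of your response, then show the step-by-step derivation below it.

6,2,3

step 1: dequeue 6; queue=[2,3,5]; order=6
step 2: dequeue 2; queue=[3,5,7]; order=6,2
step 3: dequeue 3; queue=[5,7,0,1]; order=6,2,3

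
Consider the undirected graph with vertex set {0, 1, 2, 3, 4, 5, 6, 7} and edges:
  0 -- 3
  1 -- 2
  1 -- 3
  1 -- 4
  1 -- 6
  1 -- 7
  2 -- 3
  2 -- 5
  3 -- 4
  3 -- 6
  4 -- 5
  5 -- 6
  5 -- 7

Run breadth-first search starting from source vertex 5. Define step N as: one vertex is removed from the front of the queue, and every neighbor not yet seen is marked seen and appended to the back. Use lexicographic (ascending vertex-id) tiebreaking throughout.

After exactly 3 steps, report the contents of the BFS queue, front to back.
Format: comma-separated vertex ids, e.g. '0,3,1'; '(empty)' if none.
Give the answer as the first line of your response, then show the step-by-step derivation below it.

6,7,1,3

step 1: dequeue 5; queue=[2,4,6,7]; order=5
step 2: dequeue 2; queue=[4,6,7,1,3]; order=5,2
step 3: dequeue 4; queue=[6,7,1,3]; order=5,2,4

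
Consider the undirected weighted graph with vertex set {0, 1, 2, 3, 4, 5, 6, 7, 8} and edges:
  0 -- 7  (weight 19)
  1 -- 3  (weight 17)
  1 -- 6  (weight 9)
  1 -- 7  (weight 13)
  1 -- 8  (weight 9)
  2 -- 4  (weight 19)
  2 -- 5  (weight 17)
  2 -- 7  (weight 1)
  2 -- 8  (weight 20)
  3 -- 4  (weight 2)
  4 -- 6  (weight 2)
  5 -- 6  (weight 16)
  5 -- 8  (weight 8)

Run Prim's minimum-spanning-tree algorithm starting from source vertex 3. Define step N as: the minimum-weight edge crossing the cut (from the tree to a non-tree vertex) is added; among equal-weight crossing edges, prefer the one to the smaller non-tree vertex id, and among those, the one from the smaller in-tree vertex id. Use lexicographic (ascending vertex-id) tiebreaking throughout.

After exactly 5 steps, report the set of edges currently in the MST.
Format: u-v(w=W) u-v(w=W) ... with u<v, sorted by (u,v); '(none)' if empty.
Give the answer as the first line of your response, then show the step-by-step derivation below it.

1-6(w=9) 1-8(w=9) 3-4(w=2) 4-6(w=2) 5-8(w=8)

step 1: add edge 3-4 (w=2); MST = {3-4(w=2)}
step 2: add edge 4-6 (w=2); MST = {3-4(w=2) 4-6(w=2)}
step 3: add edge 1-6 (w=9); MST = {1-6(w=9) 3-4(w=2) 4-6(w=2)}
step 4: add edge 1-8 (w=9); MST = {1-6(w=9) 1-8(w=9) 3-4(w=2) 4-6(w=2)}
step 5: add edge 5-8 (w=8); MST = {1-6(w=9) 1-8(w=9) 3-4(w=2) 4-6(w=2) 5-8(w=8)}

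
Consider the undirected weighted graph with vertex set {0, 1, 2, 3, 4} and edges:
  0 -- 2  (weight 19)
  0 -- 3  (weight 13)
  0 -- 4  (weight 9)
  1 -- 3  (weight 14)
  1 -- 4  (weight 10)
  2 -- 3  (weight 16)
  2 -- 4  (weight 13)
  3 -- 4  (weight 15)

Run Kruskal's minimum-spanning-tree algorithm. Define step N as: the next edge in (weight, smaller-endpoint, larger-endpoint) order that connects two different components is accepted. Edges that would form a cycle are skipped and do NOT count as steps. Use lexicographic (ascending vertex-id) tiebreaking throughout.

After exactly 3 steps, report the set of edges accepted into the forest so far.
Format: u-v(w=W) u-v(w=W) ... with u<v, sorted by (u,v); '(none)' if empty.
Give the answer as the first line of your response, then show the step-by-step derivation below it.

0-3(w=13) 0-4(w=9) 1-4(w=10)

step 1: add edge 0-4 (w=9); MST = {0-4(w=9)}
step 2: add edge 1-4 (w=10); MST = {0-4(w=9) 1-4(w=10)}
step 3: add edge 0-3 (w=13); MST = {0-3(w=13) 0-4(w=9) 1-4(w=10)}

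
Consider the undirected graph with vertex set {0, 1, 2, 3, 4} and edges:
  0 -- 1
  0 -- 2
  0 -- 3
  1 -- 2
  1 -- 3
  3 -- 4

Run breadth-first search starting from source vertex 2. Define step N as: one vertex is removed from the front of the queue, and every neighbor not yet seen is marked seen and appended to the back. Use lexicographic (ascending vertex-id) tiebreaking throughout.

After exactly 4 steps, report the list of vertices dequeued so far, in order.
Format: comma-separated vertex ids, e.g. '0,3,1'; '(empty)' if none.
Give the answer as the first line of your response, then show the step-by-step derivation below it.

2,0,1,3

step 1: dequeue 2; queue=[0,1]; order=2
step 2: dequeue 0; queue=[1,3]; order=2,0
step 3: dequeue 1; queue=[3]; order=2,0,1
step 4: dequeue 3; queue=[4]; order=2,0,1,3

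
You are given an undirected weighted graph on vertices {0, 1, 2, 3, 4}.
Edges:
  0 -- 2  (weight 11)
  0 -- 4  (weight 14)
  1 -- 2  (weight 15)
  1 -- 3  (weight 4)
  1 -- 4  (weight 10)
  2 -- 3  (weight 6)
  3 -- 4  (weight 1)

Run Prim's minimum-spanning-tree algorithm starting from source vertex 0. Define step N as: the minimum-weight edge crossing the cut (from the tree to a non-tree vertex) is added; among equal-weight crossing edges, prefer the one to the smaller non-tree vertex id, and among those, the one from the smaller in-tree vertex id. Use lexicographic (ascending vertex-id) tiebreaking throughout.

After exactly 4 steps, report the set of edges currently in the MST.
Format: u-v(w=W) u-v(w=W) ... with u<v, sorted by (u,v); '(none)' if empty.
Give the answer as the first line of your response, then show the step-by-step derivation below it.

0-2(w=11) 1-3(w=4) 2-3(w=6) 3-4(w=1)

step 1: add edge 0-2 (w=11); MST = {0-2(w=11)}
step 2: add edge 2-3 (w=6); MST = {0-2(w=11) 2-3(w=6)}
step 3: add edge 3-4 (w=1); MST = {0-2(w=11) 2-3(w=6) 3-4(w=1)}
step 4: add edge 1-3 (w=4); MST = {0-2(w=11) 1-3(w=4) 2-3(w=6) 3-4(w=1)}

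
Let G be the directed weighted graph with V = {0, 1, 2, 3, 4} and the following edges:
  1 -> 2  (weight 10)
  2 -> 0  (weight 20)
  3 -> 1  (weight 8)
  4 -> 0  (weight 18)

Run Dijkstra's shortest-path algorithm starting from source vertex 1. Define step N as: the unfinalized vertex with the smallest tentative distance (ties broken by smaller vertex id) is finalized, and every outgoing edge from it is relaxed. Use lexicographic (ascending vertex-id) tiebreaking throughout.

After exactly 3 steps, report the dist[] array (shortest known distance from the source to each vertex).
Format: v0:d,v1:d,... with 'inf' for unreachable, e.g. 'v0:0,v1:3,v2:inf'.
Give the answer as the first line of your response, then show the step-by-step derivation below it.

v0:30,v1:0,v2:10,v3:inf,v4:inf

step 1: dist = v0:inf,v1:0,v2:10,v3:inf,v4:inf
step 2: dist = v0:30,v1:0,v2:10,v3:inf,v4:inf
step 3: dist = v0:30,v1:0,v2:10,v3:inf,v4:inf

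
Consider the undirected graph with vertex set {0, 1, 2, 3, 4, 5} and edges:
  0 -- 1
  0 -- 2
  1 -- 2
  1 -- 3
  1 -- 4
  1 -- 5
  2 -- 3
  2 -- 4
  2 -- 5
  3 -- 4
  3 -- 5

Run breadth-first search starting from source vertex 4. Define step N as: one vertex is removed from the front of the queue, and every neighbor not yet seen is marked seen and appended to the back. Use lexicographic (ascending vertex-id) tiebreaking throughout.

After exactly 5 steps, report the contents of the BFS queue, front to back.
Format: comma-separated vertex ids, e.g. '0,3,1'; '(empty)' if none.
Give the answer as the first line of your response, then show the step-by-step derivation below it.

5

step 1: dequeue 4; queue=[1,2,3]; order=4
step 2: dequeue 1; queue=[2,3,0,5]; order=4,1
step 3: dequeue 2; queue=[3,0,5]; order=4,1,2
step 4: dequeue 3; queue=[0,5]; order=4,1,2,3
step 5: dequeue 0; queue=[5]; order=4,1,2,3,0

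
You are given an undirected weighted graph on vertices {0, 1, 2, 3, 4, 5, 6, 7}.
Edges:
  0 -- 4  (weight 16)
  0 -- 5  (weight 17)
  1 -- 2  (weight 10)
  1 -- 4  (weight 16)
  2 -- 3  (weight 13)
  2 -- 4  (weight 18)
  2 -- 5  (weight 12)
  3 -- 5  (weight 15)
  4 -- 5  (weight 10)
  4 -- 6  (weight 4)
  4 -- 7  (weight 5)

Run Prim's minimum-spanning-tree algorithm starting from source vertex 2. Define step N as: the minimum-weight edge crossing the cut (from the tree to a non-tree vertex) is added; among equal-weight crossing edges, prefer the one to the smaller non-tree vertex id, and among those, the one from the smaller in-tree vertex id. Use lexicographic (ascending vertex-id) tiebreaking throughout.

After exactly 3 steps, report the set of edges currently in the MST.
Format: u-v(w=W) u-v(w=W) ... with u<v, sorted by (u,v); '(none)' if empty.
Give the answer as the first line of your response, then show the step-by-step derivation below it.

1-2(w=10) 2-5(w=12) 4-5(w=10)

step 1: add edge 1-2 (w=10); MST = {1-2(w=10)}
step 2: add edge 2-5 (w=12); MST = {1-2(w=10) 2-5(w=12)}
step 3: add edge 4-5 (w=10); MST = {1-2(w=10) 2-5(w=12) 4-5(w=10)}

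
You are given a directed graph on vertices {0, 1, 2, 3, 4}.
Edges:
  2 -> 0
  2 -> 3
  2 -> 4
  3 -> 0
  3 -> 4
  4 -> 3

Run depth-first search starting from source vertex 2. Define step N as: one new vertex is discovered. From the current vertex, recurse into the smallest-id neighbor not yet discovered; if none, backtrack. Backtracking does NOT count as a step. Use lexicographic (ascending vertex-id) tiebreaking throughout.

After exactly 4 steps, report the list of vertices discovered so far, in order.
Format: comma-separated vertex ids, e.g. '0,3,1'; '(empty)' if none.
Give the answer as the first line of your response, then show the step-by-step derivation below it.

2,0,3,4

step 1: discover 2; path=2; order=2
step 2: discover 0; path=2>0; order=2,0
step 3: discover 3; path=2>3; order=2,0,3
step 4: discover 4; path=2>3>4; order=2,0,3,4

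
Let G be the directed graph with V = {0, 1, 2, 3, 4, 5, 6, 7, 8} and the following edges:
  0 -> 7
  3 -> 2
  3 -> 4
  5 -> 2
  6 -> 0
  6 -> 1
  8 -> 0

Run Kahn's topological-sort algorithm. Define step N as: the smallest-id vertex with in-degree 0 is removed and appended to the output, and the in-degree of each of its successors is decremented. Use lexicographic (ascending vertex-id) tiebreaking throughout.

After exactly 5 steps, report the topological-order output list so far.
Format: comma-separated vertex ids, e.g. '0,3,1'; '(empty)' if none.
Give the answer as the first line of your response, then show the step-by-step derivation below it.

3,4,5,2,6

step 1: output 3; order=[3]; indeg=(2,1,1,0,0,0,0,1,0)
step 2: output 4; order=[3,4]; indeg=(2,1,1,0,0,0,0,1,0)
step 3: output 5; order=[3,4,5]; indeg=(2,1,0,0,0,0,0,1,0)
step 4: output 2; order=[3,4,5,2]; indeg=(2,1,0,0,0,0,0,1,0)
step 5: output 6; order=[3,4,5,2,6]; indeg=(1,0,0,0,0,0,0,1,0)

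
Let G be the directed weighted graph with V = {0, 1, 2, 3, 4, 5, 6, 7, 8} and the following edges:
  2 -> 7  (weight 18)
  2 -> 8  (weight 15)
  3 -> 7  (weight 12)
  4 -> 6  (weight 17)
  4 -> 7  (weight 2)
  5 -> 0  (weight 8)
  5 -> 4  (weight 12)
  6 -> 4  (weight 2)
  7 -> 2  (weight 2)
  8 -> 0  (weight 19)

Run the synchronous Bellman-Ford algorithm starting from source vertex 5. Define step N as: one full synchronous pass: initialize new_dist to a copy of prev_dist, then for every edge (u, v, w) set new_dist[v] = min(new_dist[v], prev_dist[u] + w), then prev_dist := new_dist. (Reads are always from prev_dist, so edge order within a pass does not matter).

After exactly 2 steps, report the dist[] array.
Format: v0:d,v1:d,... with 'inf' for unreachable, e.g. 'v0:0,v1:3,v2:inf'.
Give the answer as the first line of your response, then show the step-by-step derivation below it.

v0:8,v1:inf,v2:inf,v3:inf,v4:12,v5:0,v6:29,v7:14,v8:inf

step 1: dist = v0:8,v1:inf,v2:inf,v3:inf,v4:12,v5:0,v6:inf,v7:inf,v8:inf
step 2: dist = v0:8,v1:inf,v2:inf,v3:inf,v4:12,v5:0,v6:29,v7:14,v8:inf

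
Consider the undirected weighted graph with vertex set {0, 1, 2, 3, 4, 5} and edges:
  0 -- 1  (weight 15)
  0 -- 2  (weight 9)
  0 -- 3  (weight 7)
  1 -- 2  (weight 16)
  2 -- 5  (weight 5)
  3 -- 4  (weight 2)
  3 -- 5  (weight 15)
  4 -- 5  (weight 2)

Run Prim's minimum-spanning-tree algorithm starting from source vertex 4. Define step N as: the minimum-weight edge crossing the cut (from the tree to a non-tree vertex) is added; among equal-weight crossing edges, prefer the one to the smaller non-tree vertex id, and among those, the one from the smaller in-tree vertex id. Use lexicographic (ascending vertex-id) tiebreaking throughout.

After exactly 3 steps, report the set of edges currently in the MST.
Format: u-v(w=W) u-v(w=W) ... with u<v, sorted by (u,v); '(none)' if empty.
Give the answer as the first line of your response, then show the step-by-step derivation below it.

2-5(w=5) 3-4(w=2) 4-5(w=2)

step 1: add edge 3-4 (w=2); MST = {3-4(w=2)}
step 2: add edge 4-5 (w=2); MST = {3-4(w=2) 4-5(w=2)}
step 3: add edge 2-5 (w=5); MST = {2-5(w=5) 3-4(w=2) 4-5(w=2)}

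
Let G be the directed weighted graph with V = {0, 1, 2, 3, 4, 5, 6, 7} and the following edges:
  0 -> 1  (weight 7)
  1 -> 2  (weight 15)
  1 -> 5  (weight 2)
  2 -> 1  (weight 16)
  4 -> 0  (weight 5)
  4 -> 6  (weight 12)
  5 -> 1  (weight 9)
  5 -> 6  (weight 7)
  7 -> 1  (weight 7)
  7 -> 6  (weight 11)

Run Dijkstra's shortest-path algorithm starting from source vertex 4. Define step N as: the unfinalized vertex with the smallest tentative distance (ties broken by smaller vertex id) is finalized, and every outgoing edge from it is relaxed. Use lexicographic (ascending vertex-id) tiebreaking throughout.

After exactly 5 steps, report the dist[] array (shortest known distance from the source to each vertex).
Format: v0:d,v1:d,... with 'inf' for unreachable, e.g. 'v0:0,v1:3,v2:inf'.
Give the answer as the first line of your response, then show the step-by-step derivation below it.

v0:5,v1:12,v2:27,v3:inf,v4:0,v5:14,v6:12,v7:inf

step 1: dist = v0:5,v1:inf,v2:inf,v3:inf,v4:0,v5:inf,v6:12,v7:inf
step 2: dist = v0:5,v1:12,v2:inf,v3:inf,v4:0,v5:inf,v6:12,v7:inf
step 3: dist = v0:5,v1:12,v2:27,v3:inf,v4:0,v5:14,v6:12,v7:inf
step 4: dist = v0:5,v1:12,v2:27,v3:inf,v4:0,v5:14,v6:12,v7:inf
step 5: dist = v0:5,v1:12,v2:27,v3:inf,v4:0,v5:14,v6:12,v7:inf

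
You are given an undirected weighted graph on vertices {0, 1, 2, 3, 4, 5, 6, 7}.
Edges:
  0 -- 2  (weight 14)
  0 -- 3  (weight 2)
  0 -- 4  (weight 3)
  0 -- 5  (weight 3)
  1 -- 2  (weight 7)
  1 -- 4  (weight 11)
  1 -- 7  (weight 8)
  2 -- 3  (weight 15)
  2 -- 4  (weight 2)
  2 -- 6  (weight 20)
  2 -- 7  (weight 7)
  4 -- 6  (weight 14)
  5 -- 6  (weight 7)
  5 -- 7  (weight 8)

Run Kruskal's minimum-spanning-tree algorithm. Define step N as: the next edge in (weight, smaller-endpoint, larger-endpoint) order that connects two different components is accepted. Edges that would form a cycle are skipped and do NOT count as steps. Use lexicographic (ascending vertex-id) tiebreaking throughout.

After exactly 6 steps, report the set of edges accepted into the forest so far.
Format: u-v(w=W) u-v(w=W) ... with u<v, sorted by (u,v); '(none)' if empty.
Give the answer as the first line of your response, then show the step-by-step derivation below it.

0-3(w=2) 0-4(w=3) 0-5(w=3) 1-2(w=7) 2-4(w=2) 2-7(w=7)

step 1: add edge 0-3 (w=2); MST = {0-3(w=2)}
step 2: add edge 2-4 (w=2); MST = {0-3(w=2) 2-4(w=2)}
step 3: add edge 0-4 (w=3); MST = {0-3(w=2) 0-4(w=3) 2-4(w=2)}
step 4: add edge 0-5 (w=3); MST = {0-3(w=2) 0-4(w=3) 0-5(w=3) 2-4(w=2)}
step 5: add edge 1-2 (w=7); MST = {0-3(w=2) 0-4(w=3) 0-5(w=3) 1-2(w=7) 2-4(w=2)}
step 6: add edge 2-7 (w=7); MST = {0-3(w=2) 0-4(w=3) 0-5(w=3) 1-2(w=7) 2-4(w=2) 2-7(w=7)}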